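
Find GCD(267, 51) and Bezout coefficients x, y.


Tabular extended Euclidean (each row: r = 267*s + 51*t):
r=267, s=1, t=0
r=51, s=0, t=1
q=5: r=12, s=1, t=-5   [267*(1) + 51*(-5) = 12]
q=4: r=3, s=-4, t=21   [267*(-4) + 51*(21) = 3]
q=4: r=0, s=17, t=-89   [267*(17) + 51*(-89) = 0]
GCD = 3; from the row with r=3: x=-4, y=21
Check: 267*(-4) + 51*(21) = -1068 + 1071 = 3

GCD = 3, x = -4, y = 21


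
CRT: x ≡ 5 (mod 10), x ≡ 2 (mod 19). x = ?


M = 10*19 = 190
M1 = M/10 = 19, M2 = M/19 = 10
M1^(-1) mod 10 = 9, M2^(-1) mod 19 = 2
x = 5*19*9 + 2*10*2 = 895
895 mod 190 = 135
Check: 135 mod 10 = 5 ✓, 135 mod 19 = 2 ✓

x ≡ 135 (mod 190)


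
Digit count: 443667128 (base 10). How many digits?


443667128 has 9 digits in base 10
floor(log10(443667128)) + 1 = floor(8.6471) + 1 = 9

9 digits (base 10)


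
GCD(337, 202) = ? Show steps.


337 = 1 * 202 + 135
202 = 1 * 135 + 67
135 = 2 * 67 + 1
67 = 67 * 1 + 0
GCD = 1


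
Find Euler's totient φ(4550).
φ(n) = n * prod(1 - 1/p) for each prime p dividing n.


4550 = 2 × 5^2 × 7 × 13
Prime factors: 2, 5, 7, 13
φ(4550) = 4550 × (1-1/2) × (1-1/5) × (1-1/7) × (1-1/13)
= 4550 × 1/2 × 4/5 × 6/7 × 12/13 = 1440

φ(4550) = 1440


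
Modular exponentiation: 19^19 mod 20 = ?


19^1 mod 20 = 19
19^2 mod 20 = 1
19^3 mod 20 = 19
19^4 mod 20 = 1
19^5 mod 20 = 19
19^6 mod 20 = 1
19^7 mod 20 = 19
19^8 mod 20 = 1
19^9 mod 20 = 19
19^10 mod 20 = 1
19^11 mod 20 = 19
19^12 mod 20 = 1
19^13 mod 20 = 19
19^14 mod 20 = 1
19^15 mod 20 = 19
19^16 mod 20 = 1
19^17 mod 20 = 19
19^18 mod 20 = 1
19^19 mod 20 = 19


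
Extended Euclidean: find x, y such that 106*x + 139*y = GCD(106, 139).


Tabular extended Euclidean (each row: r = 106*s + 139*t):
r=106, s=1, t=0
r=139, s=0, t=1
q=0: r=106, s=1, t=0   [106*(1) + 139*(0) = 106]
q=1: r=33, s=-1, t=1   [106*(-1) + 139*(1) = 33]
q=3: r=7, s=4, t=-3   [106*(4) + 139*(-3) = 7]
q=4: r=5, s=-17, t=13   [106*(-17) + 139*(13) = 5]
q=1: r=2, s=21, t=-16   [106*(21) + 139*(-16) = 2]
q=2: r=1, s=-59, t=45   [106*(-59) + 139*(45) = 1]
q=2: r=0, s=139, t=-106   [106*(139) + 139*(-106) = 0]
GCD = 1; from the row with r=1: x=-59, y=45
Check: 106*(-59) + 139*(45) = -6254 + 6255 = 1

GCD = 1, x = -59, y = 45


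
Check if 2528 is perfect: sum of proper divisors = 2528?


Proper divisors of 2528: 1, 2, 4, 8, 16, 32, 79, 158, 316, 632, 1264
Sum = 1 + 2 + 4 + 8 + 16 + 32 + 79 + 158 + 316 + 632 + 1264 = 2512

No, 2528 is not perfect (2512 ≠ 2528)


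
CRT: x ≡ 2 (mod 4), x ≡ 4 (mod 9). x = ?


M = 4*9 = 36
M1 = M/4 = 9, M2 = M/9 = 4
M1^(-1) mod 4 = 1, M2^(-1) mod 9 = 7
x = 2*9*1 + 4*4*7 = 130
130 mod 36 = 22
Check: 22 mod 4 = 2 ✓, 22 mod 9 = 4 ✓

x ≡ 22 (mod 36)


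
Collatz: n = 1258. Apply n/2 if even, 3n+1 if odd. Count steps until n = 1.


1258 → 629 → 1888 → 944 → 472 → 236 → 118 → 59 → 178 → 89 → 268 → 134 → 67 → 202 → 101 → 304 → 152 → 76 → 38 → 19 → 58 → 29 → 88 → 44 → 22 → 11 → 34 → 17 → 52 → 26 → 13 → 40 → 20 → 10 → 5 → 16 → 8 → 4 → 2 → 1
Total steps = 39

39 steps


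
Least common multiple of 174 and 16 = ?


GCD(174, 16) = 2
LCM = 174*16/2 = 2784/2 = 1392

LCM = 1392


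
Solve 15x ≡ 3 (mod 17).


GCD(15, 17) = 1, unique solution
a^(-1) mod 17 = 8
x = 8 * 3 mod 17 = 7

x ≡ 7 (mod 17)


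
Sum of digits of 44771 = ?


4 + 4 + 7 + 7 + 1 = 23


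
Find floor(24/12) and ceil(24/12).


24/12 = 2.0000
floor = 2
ceil = 2

floor = 2, ceil = 2


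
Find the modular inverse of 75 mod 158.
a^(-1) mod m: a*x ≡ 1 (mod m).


Use the extended Euclidean algorithm on (158, 75); each row r = 158*s + 75*t:
r=158, s=1, t=0
r=75, s=0, t=1
q=2: r=8, s=1, t=-2   [158*(1) + 75*(-2) = 8]
q=9: r=3, s=-9, t=19   [158*(-9) + 75*(19) = 3]
q=2: r=2, s=19, t=-40   [158*(19) + 75*(-40) = 2]
q=1: r=1, s=-28, t=59   [158*(-28) + 75*(59) = 1]
q=2: r=0, s=75, t=-158   [158*(75) + 75*(-158) = 0]
GCD = 1 with t = 59, so 75*(59) ≡ 1 (mod 158)
Inverse = 59 mod 158 = 59
Check: 75 * 59 = 4425 ≡ 1 (mod 158)

75^(-1) ≡ 59 (mod 158)


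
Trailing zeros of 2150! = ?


floor(2150/5) = 430
floor(2150/25) = 86
floor(2150/125) = 17
floor(2150/625) = 3
Total = 536

536 trailing zeros


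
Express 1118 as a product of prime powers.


1118 / 2 = 559
559 / 13 = 43
43 / 43 = 1
1118 = 2 × 13 × 43


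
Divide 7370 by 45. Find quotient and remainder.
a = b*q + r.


7370 = 45 * 163 + 35
Check: 7335 + 35 = 7370

q = 163, r = 35


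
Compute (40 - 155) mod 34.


40 - 155 = -115
-115 mod 34 = 21


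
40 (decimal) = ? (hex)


40 (base 10) = 40 (decimal)
40 (decimal) = 28 (base 16)


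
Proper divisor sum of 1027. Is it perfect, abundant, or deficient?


Proper divisors: 1, 13, 79
Sum = 1 + 13 + 79 = 93
93 < 1027 → deficient

s(1027) = 93 (deficient)


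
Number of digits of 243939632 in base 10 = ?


243939632 has 9 digits in base 10
floor(log10(243939632)) + 1 = floor(8.3873) + 1 = 9

9 digits (base 10)


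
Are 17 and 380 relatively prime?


Euclidean algorithm:
380 = 22 * 17 + 6
17 = 2 * 6 + 5
6 = 1 * 5 + 1
5 = 5 * 1 + 0
GCD(17, 380) = 1

Yes, coprime (GCD = 1)


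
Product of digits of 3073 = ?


3 × 0 × 7 × 3 = 0


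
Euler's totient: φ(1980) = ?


1980 = 2^2 × 3^2 × 5 × 11
Prime factors: 2, 3, 5, 11
φ(1980) = 1980 × (1-1/2) × (1-1/3) × (1-1/5) × (1-1/11)
= 1980 × 1/2 × 2/3 × 4/5 × 10/11 = 480

φ(1980) = 480


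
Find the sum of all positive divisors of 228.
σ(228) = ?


Divisors of 228: 1, 2, 3, 4, 6, 12, 19, 38, 57, 76, 114, 228
Sum = 1 + 2 + 3 + 4 + 6 + 12 + 19 + 38 + 57 + 76 + 114 + 228 = 560

σ(228) = 560


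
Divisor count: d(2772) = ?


2772 = 2^2 × 3^2 × 7^1 × 11^1
d(2772) = (2+1) × (2+1) × (1+1) × (1+1) = 36

36 divisors


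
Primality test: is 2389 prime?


Check divisors up to sqrt(2389) = 48.8774
No divisors found.
2389 is prime.

Yes, 2389 is prime


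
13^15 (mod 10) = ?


13^1 mod 10 = 3
13^2 mod 10 = 9
13^3 mod 10 = 7
13^4 mod 10 = 1
13^5 mod 10 = 3
13^6 mod 10 = 9
13^7 mod 10 = 7
13^8 mod 10 = 1
13^9 mod 10 = 3
13^10 mod 10 = 9
13^11 mod 10 = 7
13^12 mod 10 = 1
13^13 mod 10 = 3
13^14 mod 10 = 9
13^15 mod 10 = 7


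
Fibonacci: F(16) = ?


Sequence: 1, 1, 2, 3, 5, 8, 13, 21, 34, 55, 89, 144, 233, 377, 610, 987
F(16) = 987


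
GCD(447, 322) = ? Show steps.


447 = 1 * 322 + 125
322 = 2 * 125 + 72
125 = 1 * 72 + 53
72 = 1 * 53 + 19
53 = 2 * 19 + 15
19 = 1 * 15 + 4
15 = 3 * 4 + 3
4 = 1 * 3 + 1
3 = 3 * 1 + 0
GCD = 1


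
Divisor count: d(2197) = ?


2197 = 13^3
d(2197) = (3+1) = 4

4 divisors


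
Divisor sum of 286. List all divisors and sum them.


Divisors of 286: 1, 2, 11, 13, 22, 26, 143, 286
Sum = 1 + 2 + 11 + 13 + 22 + 26 + 143 + 286 = 504

σ(286) = 504


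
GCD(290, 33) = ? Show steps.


290 = 8 * 33 + 26
33 = 1 * 26 + 7
26 = 3 * 7 + 5
7 = 1 * 5 + 2
5 = 2 * 2 + 1
2 = 2 * 1 + 0
GCD = 1


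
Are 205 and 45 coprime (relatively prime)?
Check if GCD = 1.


Euclidean algorithm:
205 = 4 * 45 + 25
45 = 1 * 25 + 20
25 = 1 * 20 + 5
20 = 4 * 5 + 0
GCD(205, 45) = 5

No, not coprime (GCD = 5)


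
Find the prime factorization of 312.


312 / 2 = 156
156 / 2 = 78
78 / 2 = 39
39 / 3 = 13
13 / 13 = 1
312 = 2^3 × 3 × 13


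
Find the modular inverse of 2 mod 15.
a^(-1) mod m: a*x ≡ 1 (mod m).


Use the extended Euclidean algorithm on (15, 2); each row r = 15*s + 2*t:
r=15, s=1, t=0
r=2, s=0, t=1
q=7: r=1, s=1, t=-7   [15*(1) + 2*(-7) = 1]
q=2: r=0, s=-2, t=15   [15*(-2) + 2*(15) = 0]
GCD = 1 with t = -7, so 2*(-7) ≡ 1 (mod 15)
Inverse = -7 mod 15 = 8
Check: 2 * 8 = 16 ≡ 1 (mod 15)

2^(-1) ≡ 8 (mod 15)


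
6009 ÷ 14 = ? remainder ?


6009 = 14 * 429 + 3
Check: 6006 + 3 = 6009

q = 429, r = 3


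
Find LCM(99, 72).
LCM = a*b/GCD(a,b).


GCD(99, 72) = 9
LCM = 99*72/9 = 7128/9 = 792

LCM = 792


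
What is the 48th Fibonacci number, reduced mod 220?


F(k) mod 220 for k=1..48:
1, 1, 2, 3, 5, 8, 13, 21, 34, 55, 89, 144, 13, 157, 170, 107, 57, 164, 1, 165, 166, 111, 57, 168, 5, 173, 178, 131, 89, 0, 89, 89, 178, 47, 5, 52, 57, 109, 166, 55, 1, 56, 57, 113, 170, 63, 13, 76
F(48) mod 220 = 76


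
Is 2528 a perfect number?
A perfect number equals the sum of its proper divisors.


Proper divisors of 2528: 1, 2, 4, 8, 16, 32, 79, 158, 316, 632, 1264
Sum = 1 + 2 + 4 + 8 + 16 + 32 + 79 + 158 + 316 + 632 + 1264 = 2512

No, 2528 is not perfect (2512 ≠ 2528)


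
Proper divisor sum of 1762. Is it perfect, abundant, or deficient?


Proper divisors: 1, 2, 881
Sum = 1 + 2 + 881 = 884
884 < 1762 → deficient

s(1762) = 884 (deficient)


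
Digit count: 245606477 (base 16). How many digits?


245606477 in base 16 = EA3A84D
Number of digits = 7

7 digits (base 16)


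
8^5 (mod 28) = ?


8^1 mod 28 = 8
8^2 mod 28 = 8
8^3 mod 28 = 8
8^4 mod 28 = 8
8^5 mod 28 = 8


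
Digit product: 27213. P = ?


2 × 7 × 2 × 1 × 3 = 84


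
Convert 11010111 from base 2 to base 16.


11010111 (base 2) = 215 (decimal)
215 (decimal) = D7 (base 16)


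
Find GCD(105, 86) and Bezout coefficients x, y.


Tabular extended Euclidean (each row: r = 105*s + 86*t):
r=105, s=1, t=0
r=86, s=0, t=1
q=1: r=19, s=1, t=-1   [105*(1) + 86*(-1) = 19]
q=4: r=10, s=-4, t=5   [105*(-4) + 86*(5) = 10]
q=1: r=9, s=5, t=-6   [105*(5) + 86*(-6) = 9]
q=1: r=1, s=-9, t=11   [105*(-9) + 86*(11) = 1]
q=9: r=0, s=86, t=-105   [105*(86) + 86*(-105) = 0]
GCD = 1; from the row with r=1: x=-9, y=11
Check: 105*(-9) + 86*(11) = -945 + 946 = 1

GCD = 1, x = -9, y = 11


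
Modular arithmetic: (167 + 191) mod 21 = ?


167 + 191 = 358
358 mod 21 = 1


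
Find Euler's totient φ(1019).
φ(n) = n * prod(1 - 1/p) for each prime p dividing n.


1019 = 1019
Prime factors: 1019
φ(1019) = 1019 × (1-1/1019)
= 1019 × 1018/1019 = 1018

φ(1019) = 1018


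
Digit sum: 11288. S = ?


1 + 1 + 2 + 8 + 8 = 20


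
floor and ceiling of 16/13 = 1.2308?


16/13 = 1.2308
floor = 1
ceil = 2

floor = 1, ceil = 2


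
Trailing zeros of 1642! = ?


floor(1642/5) = 328
floor(1642/25) = 65
floor(1642/125) = 13
floor(1642/625) = 2
Total = 408

408 trailing zeros


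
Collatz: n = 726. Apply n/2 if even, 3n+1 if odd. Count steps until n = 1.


726 → 363 → 1090 → 545 → 1636 → 818 → 409 → 1228 → 614 → 307 → 922 → 461 → 1384 → 692 → 346 → 173 → 520 → 260 → 130 → 65 → 196 → 98 → 49 → 148 → 74 → 37 → 112 → 56 → 28 → 14 → 7 → 22 → 11 → 34 → 17 → 52 → 26 → 13 → 40 → 20 → 10 → 5 → 16 → 8 → 4 → 2 → 1
Total steps = 46

46 steps


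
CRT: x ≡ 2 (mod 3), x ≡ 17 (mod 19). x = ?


M = 3*19 = 57
M1 = M/3 = 19, M2 = M/19 = 3
M1^(-1) mod 3 = 1, M2^(-1) mod 19 = 13
x = 2*19*1 + 17*3*13 = 701
701 mod 57 = 17
Check: 17 mod 3 = 2 ✓, 17 mod 19 = 17 ✓

x ≡ 17 (mod 57)


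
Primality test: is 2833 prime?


Check divisors up to sqrt(2833) = 53.2259
No divisors found.
2833 is prime.

Yes, 2833 is prime


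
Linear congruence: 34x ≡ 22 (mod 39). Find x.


GCD(34, 39) = 1, unique solution
a^(-1) mod 39 = 31
x = 31 * 22 mod 39 = 19

x ≡ 19 (mod 39)


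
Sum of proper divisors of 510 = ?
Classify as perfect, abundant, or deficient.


Proper divisors: 1, 2, 3, 5, 6, 10, 15, 17, 30, 34, 51, 85, 102, 170, 255
Sum = 1 + 2 + 3 + 5 + 6 + 10 + 15 + 17 + 30 + 34 + 51 + 85 + 102 + 170 + 255 = 786
786 > 510 → abundant

s(510) = 786 (abundant)


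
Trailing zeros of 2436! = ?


floor(2436/5) = 487
floor(2436/25) = 97
floor(2436/125) = 19
floor(2436/625) = 3
Total = 606

606 trailing zeros


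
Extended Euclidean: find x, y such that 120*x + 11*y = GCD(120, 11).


Tabular extended Euclidean (each row: r = 120*s + 11*t):
r=120, s=1, t=0
r=11, s=0, t=1
q=10: r=10, s=1, t=-10   [120*(1) + 11*(-10) = 10]
q=1: r=1, s=-1, t=11   [120*(-1) + 11*(11) = 1]
q=10: r=0, s=11, t=-120   [120*(11) + 11*(-120) = 0]
GCD = 1; from the row with r=1: x=-1, y=11
Check: 120*(-1) + 11*(11) = -120 + 121 = 1

GCD = 1, x = -1, y = 11


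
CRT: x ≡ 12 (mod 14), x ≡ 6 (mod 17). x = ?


M = 14*17 = 238
M1 = M/14 = 17, M2 = M/17 = 14
M1^(-1) mod 14 = 5, M2^(-1) mod 17 = 11
x = 12*17*5 + 6*14*11 = 1944
1944 mod 238 = 40
Check: 40 mod 14 = 12 ✓, 40 mod 17 = 6 ✓

x ≡ 40 (mod 238)


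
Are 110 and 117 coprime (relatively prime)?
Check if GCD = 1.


Euclidean algorithm:
117 = 1 * 110 + 7
110 = 15 * 7 + 5
7 = 1 * 5 + 2
5 = 2 * 2 + 1
2 = 2 * 1 + 0
GCD(110, 117) = 1

Yes, coprime (GCD = 1)


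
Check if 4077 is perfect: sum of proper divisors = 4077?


Proper divisors of 4077: 1, 3, 9, 27, 151, 453, 1359
Sum = 1 + 3 + 9 + 27 + 151 + 453 + 1359 = 2003

No, 4077 is not perfect (2003 ≠ 4077)


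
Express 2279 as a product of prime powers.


2279 / 43 = 53
53 / 53 = 1
2279 = 43 × 53


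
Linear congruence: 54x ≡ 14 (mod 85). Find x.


GCD(54, 85) = 1, unique solution
a^(-1) mod 85 = 74
x = 74 * 14 mod 85 = 16

x ≡ 16 (mod 85)


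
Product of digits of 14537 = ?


1 × 4 × 5 × 3 × 7 = 420


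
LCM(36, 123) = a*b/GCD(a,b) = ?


GCD(36, 123) = 3
LCM = 36*123/3 = 4428/3 = 1476

LCM = 1476


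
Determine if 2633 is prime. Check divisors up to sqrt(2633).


Check divisors up to sqrt(2633) = 51.3128
No divisors found.
2633 is prime.

Yes, 2633 is prime


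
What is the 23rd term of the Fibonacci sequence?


Sequence: 1, 1, 2, 3, 5, 8, 13, 21, 34, 55, 89, 144, 233, 377, 610, 987, 1597, 2584, 4181, 6765, 10946, 17711, 28657
F(23) = 28657


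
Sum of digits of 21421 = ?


2 + 1 + 4 + 2 + 1 = 10


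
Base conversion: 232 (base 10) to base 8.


232 (base 10) = 232 (decimal)
232 (decimal) = 350 (base 8)


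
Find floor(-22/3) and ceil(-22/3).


-22/3 = -7.3333
floor = -8
ceil = -7

floor = -8, ceil = -7


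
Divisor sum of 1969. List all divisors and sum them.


Divisors of 1969: 1, 11, 179, 1969
Sum = 1 + 11 + 179 + 1969 = 2160

σ(1969) = 2160


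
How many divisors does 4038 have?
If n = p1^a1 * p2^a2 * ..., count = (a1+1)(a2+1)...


4038 = 2^1 × 3^1 × 673^1
d(4038) = (1+1) × (1+1) × (1+1) = 8

8 divisors


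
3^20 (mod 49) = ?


3^1 mod 49 = 3
3^2 mod 49 = 9
3^3 mod 49 = 27
3^4 mod 49 = 32
3^5 mod 49 = 47
3^6 mod 49 = 43
3^7 mod 49 = 31
3^8 mod 49 = 44
3^9 mod 49 = 34
3^10 mod 49 = 4
3^11 mod 49 = 12
3^12 mod 49 = 36
3^13 mod 49 = 10
3^14 mod 49 = 30
3^15 mod 49 = 41
3^16 mod 49 = 25
3^17 mod 49 = 26
3^18 mod 49 = 29
3^19 mod 49 = 38
3^20 mod 49 = 16


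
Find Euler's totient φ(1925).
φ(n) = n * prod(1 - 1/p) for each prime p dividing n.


1925 = 5^2 × 7 × 11
Prime factors: 5, 7, 11
φ(1925) = 1925 × (1-1/5) × (1-1/7) × (1-1/11)
= 1925 × 4/5 × 6/7 × 10/11 = 1200

φ(1925) = 1200


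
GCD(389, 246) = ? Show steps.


389 = 1 * 246 + 143
246 = 1 * 143 + 103
143 = 1 * 103 + 40
103 = 2 * 40 + 23
40 = 1 * 23 + 17
23 = 1 * 17 + 6
17 = 2 * 6 + 5
6 = 1 * 5 + 1
5 = 5 * 1 + 0
GCD = 1


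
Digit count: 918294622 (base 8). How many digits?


918294622 in base 8 = 6657010136
Number of digits = 10

10 digits (base 8)


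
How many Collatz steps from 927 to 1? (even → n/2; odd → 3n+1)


927 → 2782 → 1391 → 4174 → 2087 → 6262 → 3131 → 9394 → 4697 → 14092 → 7046 → 3523 → 10570 → 5285 → 15856 → 7928 → 3964 → 1982 → 991 → 2974 → 1487 → 4462 → 2231 → 6694 → 3347 → 10042 → 5021 → 15064 → 7532 → 3766 → 1883 → 5650 → 2825 → 8476 → 4238 → 2119 → 6358 → 3179 → 9538 → 4769 → 14308 → 7154 → 3577 → 10732 → 5366 → 2683 → 8050 → 4025 → 12076 → 6038 → 3019 → 9058 → 4529 → 13588 → 6794 → 3397 → 10192 → 5096 → 2548 → 1274 → 637 → 1912 → 956 → 478 → 239 → 718 → 359 → 1078 → 539 → 1618 → 809 → 2428 → 1214 → 607 → 1822 → 911 → 2734 → 1367 → 4102 → 2051 → 6154 → 3077 → 9232 → 4616 → 2308 → 1154 → 577 → 1732 → 866 → 433 → 1300 → 650 → 325 → 976 → 488 → 244 → 122 → 61 → 184 → 92 → 46 → 23 → 70 → 35 → 106 → 53 → 160 → 80 → 40 → 20 → 10 → 5 → 16 → 8 → 4 → 2 → 1
Total steps = 116

116 steps


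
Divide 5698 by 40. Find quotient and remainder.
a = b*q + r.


5698 = 40 * 142 + 18
Check: 5680 + 18 = 5698

q = 142, r = 18


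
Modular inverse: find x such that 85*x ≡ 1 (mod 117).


Use the extended Euclidean algorithm on (117, 85); each row r = 117*s + 85*t:
r=117, s=1, t=0
r=85, s=0, t=1
q=1: r=32, s=1, t=-1   [117*(1) + 85*(-1) = 32]
q=2: r=21, s=-2, t=3   [117*(-2) + 85*(3) = 21]
q=1: r=11, s=3, t=-4   [117*(3) + 85*(-4) = 11]
q=1: r=10, s=-5, t=7   [117*(-5) + 85*(7) = 10]
q=1: r=1, s=8, t=-11   [117*(8) + 85*(-11) = 1]
q=10: r=0, s=-85, t=117   [117*(-85) + 85*(117) = 0]
GCD = 1 with t = -11, so 85*(-11) ≡ 1 (mod 117)
Inverse = -11 mod 117 = 106
Check: 85 * 106 = 9010 ≡ 1 (mod 117)

85^(-1) ≡ 106 (mod 117)


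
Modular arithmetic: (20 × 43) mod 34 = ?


20 × 43 = 860
860 mod 34 = 10


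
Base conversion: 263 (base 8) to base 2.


263 (base 8) = 179 (decimal)
179 (decimal) = 10110011 (base 2)


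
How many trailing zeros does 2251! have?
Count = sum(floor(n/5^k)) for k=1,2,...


floor(2251/5) = 450
floor(2251/25) = 90
floor(2251/125) = 18
floor(2251/625) = 3
Total = 561

561 trailing zeros


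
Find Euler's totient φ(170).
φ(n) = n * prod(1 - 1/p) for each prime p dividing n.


170 = 2 × 5 × 17
Prime factors: 2, 5, 17
φ(170) = 170 × (1-1/2) × (1-1/5) × (1-1/17)
= 170 × 1/2 × 4/5 × 16/17 = 64

φ(170) = 64


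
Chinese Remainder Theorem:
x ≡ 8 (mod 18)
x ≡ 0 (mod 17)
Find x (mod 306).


M = 18*17 = 306
M1 = M/18 = 17, M2 = M/17 = 18
M1^(-1) mod 18 = 17, M2^(-1) mod 17 = 1
x = 8*17*17 + 0*18*1 = 2312
2312 mod 306 = 170
Check: 170 mod 18 = 8 ✓, 170 mod 17 = 0 ✓

x ≡ 170 (mod 306)


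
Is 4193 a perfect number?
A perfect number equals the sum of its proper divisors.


Proper divisors of 4193: 1, 7, 599
Sum = 1 + 7 + 599 = 607

No, 4193 is not perfect (607 ≠ 4193)


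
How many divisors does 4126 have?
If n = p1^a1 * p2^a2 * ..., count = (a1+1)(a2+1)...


4126 = 2^1 × 2063^1
d(4126) = (1+1) × (1+1) = 4

4 divisors


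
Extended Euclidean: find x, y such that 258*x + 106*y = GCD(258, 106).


Tabular extended Euclidean (each row: r = 258*s + 106*t):
r=258, s=1, t=0
r=106, s=0, t=1
q=2: r=46, s=1, t=-2   [258*(1) + 106*(-2) = 46]
q=2: r=14, s=-2, t=5   [258*(-2) + 106*(5) = 14]
q=3: r=4, s=7, t=-17   [258*(7) + 106*(-17) = 4]
q=3: r=2, s=-23, t=56   [258*(-23) + 106*(56) = 2]
q=2: r=0, s=53, t=-129   [258*(53) + 106*(-129) = 0]
GCD = 2; from the row with r=2: x=-23, y=56
Check: 258*(-23) + 106*(56) = -5934 + 5936 = 2

GCD = 2, x = -23, y = 56


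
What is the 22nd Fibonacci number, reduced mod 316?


F(k) mod 316 for k=1..22:
1, 1, 2, 3, 5, 8, 13, 21, 34, 55, 89, 144, 233, 61, 294, 39, 17, 56, 73, 129, 202, 15
F(22) mod 316 = 15


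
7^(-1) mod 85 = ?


Use the extended Euclidean algorithm on (85, 7); each row r = 85*s + 7*t:
r=85, s=1, t=0
r=7, s=0, t=1
q=12: r=1, s=1, t=-12   [85*(1) + 7*(-12) = 1]
q=7: r=0, s=-7, t=85   [85*(-7) + 7*(85) = 0]
GCD = 1 with t = -12, so 7*(-12) ≡ 1 (mod 85)
Inverse = -12 mod 85 = 73
Check: 7 * 73 = 511 ≡ 1 (mod 85)

7^(-1) ≡ 73 (mod 85)


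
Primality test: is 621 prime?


621 / 3 = 207 (exact division)
621 is NOT prime.

No, 621 is not prime


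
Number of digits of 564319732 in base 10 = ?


564319732 has 9 digits in base 10
floor(log10(564319732)) + 1 = floor(8.7515) + 1 = 9

9 digits (base 10)


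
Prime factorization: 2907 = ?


2907 / 3 = 969
969 / 3 = 323
323 / 17 = 19
19 / 19 = 1
2907 = 3^2 × 17 × 19


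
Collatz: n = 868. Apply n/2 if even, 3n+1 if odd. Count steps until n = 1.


868 → 434 → 217 → 652 → 326 → 163 → 490 → 245 → 736 → 368 → 184 → 92 → 46 → 23 → 70 → 35 → 106 → 53 → 160 → 80 → 40 → 20 → 10 → 5 → 16 → 8 → 4 → 2 → 1
Total steps = 28

28 steps


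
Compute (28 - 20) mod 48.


28 - 20 = 8
8 mod 48 = 8


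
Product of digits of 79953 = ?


7 × 9 × 9 × 5 × 3 = 8505


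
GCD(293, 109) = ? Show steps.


293 = 2 * 109 + 75
109 = 1 * 75 + 34
75 = 2 * 34 + 7
34 = 4 * 7 + 6
7 = 1 * 6 + 1
6 = 6 * 1 + 0
GCD = 1


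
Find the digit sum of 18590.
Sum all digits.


1 + 8 + 5 + 9 + 0 = 23


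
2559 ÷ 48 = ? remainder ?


2559 = 48 * 53 + 15
Check: 2544 + 15 = 2559

q = 53, r = 15


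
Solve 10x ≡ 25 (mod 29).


GCD(10, 29) = 1, unique solution
a^(-1) mod 29 = 3
x = 3 * 25 mod 29 = 17

x ≡ 17 (mod 29)


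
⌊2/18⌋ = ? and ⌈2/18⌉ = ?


2/18 = 0.1111
floor = 0
ceil = 1

floor = 0, ceil = 1


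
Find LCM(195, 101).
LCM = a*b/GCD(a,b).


GCD(195, 101) = 1
LCM = 195*101/1 = 19695/1 = 19695

LCM = 19695


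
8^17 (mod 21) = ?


8^1 mod 21 = 8
8^2 mod 21 = 1
8^3 mod 21 = 8
8^4 mod 21 = 1
8^5 mod 21 = 8
8^6 mod 21 = 1
8^7 mod 21 = 8
8^8 mod 21 = 1
8^9 mod 21 = 8
8^10 mod 21 = 1
8^11 mod 21 = 8
8^12 mod 21 = 1
8^13 mod 21 = 8
8^14 mod 21 = 1
8^15 mod 21 = 8
8^16 mod 21 = 1
8^17 mod 21 = 8


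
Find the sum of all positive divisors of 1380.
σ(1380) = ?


Divisors of 1380: 1, 2, 3, 4, 5, 6, 10, 12, 15, 20, 23, 30, 46, 60, 69, 92, 115, 138, 230, 276, 345, 460, 690, 1380
Sum = 1 + 2 + 3 + 4 + 5 + 6 + 10 + 12 + 15 + 20 + 23 + 30 + 46 + 60 + 69 + 92 + 115 + 138 + 230 + 276 + 345 + 460 + 690 + 1380 = 4032

σ(1380) = 4032


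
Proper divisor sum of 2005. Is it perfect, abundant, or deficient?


Proper divisors: 1, 5, 401
Sum = 1 + 5 + 401 = 407
407 < 2005 → deficient

s(2005) = 407 (deficient)


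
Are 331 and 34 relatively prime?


Euclidean algorithm:
331 = 9 * 34 + 25
34 = 1 * 25 + 9
25 = 2 * 9 + 7
9 = 1 * 7 + 2
7 = 3 * 2 + 1
2 = 2 * 1 + 0
GCD(331, 34) = 1

Yes, coprime (GCD = 1)


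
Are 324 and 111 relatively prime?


Euclidean algorithm:
324 = 2 * 111 + 102
111 = 1 * 102 + 9
102 = 11 * 9 + 3
9 = 3 * 3 + 0
GCD(324, 111) = 3

No, not coprime (GCD = 3)


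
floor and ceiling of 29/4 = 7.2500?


29/4 = 7.2500
floor = 7
ceil = 8

floor = 7, ceil = 8


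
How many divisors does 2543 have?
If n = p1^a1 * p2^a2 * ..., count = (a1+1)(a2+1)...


2543 = 2543^1
d(2543) = (1+1) = 2

2 divisors


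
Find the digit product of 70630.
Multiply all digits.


7 × 0 × 6 × 3 × 0 = 0


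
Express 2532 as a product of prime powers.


2532 / 2 = 1266
1266 / 2 = 633
633 / 3 = 211
211 / 211 = 1
2532 = 2^2 × 3 × 211


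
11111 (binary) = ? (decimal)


11111 (base 2) = 31 (decimal)
31 (decimal) = 31 (base 10)


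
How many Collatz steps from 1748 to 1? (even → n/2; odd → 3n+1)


1748 → 874 → 437 → 1312 → 656 → 328 → 164 → 82 → 41 → 124 → 62 → 31 → 94 → 47 → 142 → 71 → 214 → 107 → 322 → 161 → 484 → 242 → 121 → 364 → 182 → 91 → 274 → 137 → 412 → 206 → 103 → 310 → 155 → 466 → 233 → 700 → 350 → 175 → 526 → 263 → 790 → 395 → 1186 → 593 → 1780 → 890 → 445 → 1336 → 668 → 334 → 167 → 502 → 251 → 754 → 377 → 1132 → 566 → 283 → 850 → 425 → 1276 → 638 → 319 → 958 → 479 → 1438 → 719 → 2158 → 1079 → 3238 → 1619 → 4858 → 2429 → 7288 → 3644 → 1822 → 911 → 2734 → 1367 → 4102 → 2051 → 6154 → 3077 → 9232 → 4616 → 2308 → 1154 → 577 → 1732 → 866 → 433 → 1300 → 650 → 325 → 976 → 488 → 244 → 122 → 61 → 184 → 92 → 46 → 23 → 70 → 35 → 106 → 53 → 160 → 80 → 40 → 20 → 10 → 5 → 16 → 8 → 4 → 2 → 1
Total steps = 117

117 steps


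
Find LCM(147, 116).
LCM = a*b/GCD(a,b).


GCD(147, 116) = 1
LCM = 147*116/1 = 17052/1 = 17052

LCM = 17052


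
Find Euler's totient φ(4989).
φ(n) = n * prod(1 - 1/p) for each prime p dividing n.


4989 = 3 × 1663
Prime factors: 3, 1663
φ(4989) = 4989 × (1-1/3) × (1-1/1663)
= 4989 × 2/3 × 1662/1663 = 3324

φ(4989) = 3324


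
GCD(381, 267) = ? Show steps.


381 = 1 * 267 + 114
267 = 2 * 114 + 39
114 = 2 * 39 + 36
39 = 1 * 36 + 3
36 = 12 * 3 + 0
GCD = 3


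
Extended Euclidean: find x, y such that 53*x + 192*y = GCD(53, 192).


Tabular extended Euclidean (each row: r = 53*s + 192*t):
r=53, s=1, t=0
r=192, s=0, t=1
q=0: r=53, s=1, t=0   [53*(1) + 192*(0) = 53]
q=3: r=33, s=-3, t=1   [53*(-3) + 192*(1) = 33]
q=1: r=20, s=4, t=-1   [53*(4) + 192*(-1) = 20]
q=1: r=13, s=-7, t=2   [53*(-7) + 192*(2) = 13]
q=1: r=7, s=11, t=-3   [53*(11) + 192*(-3) = 7]
q=1: r=6, s=-18, t=5   [53*(-18) + 192*(5) = 6]
q=1: r=1, s=29, t=-8   [53*(29) + 192*(-8) = 1]
q=6: r=0, s=-192, t=53   [53*(-192) + 192*(53) = 0]
GCD = 1; from the row with r=1: x=29, y=-8
Check: 53*(29) + 192*(-8) = 1537 - 1536 = 1

GCD = 1, x = 29, y = -8


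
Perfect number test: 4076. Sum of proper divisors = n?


Proper divisors of 4076: 1, 2, 4, 1019, 2038
Sum = 1 + 2 + 4 + 1019 + 2038 = 3064

No, 4076 is not perfect (3064 ≠ 4076)


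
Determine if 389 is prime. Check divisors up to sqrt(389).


Check divisors up to sqrt(389) = 19.7231
No divisors found.
389 is prime.

Yes, 389 is prime


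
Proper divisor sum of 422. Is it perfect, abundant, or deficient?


Proper divisors: 1, 2, 211
Sum = 1 + 2 + 211 = 214
214 < 422 → deficient

s(422) = 214 (deficient)


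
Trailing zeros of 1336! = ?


floor(1336/5) = 267
floor(1336/25) = 53
floor(1336/125) = 10
floor(1336/625) = 2
Total = 332

332 trailing zeros


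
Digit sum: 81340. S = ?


8 + 1 + 3 + 4 + 0 = 16


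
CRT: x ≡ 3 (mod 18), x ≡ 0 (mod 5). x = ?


M = 18*5 = 90
M1 = M/18 = 5, M2 = M/5 = 18
M1^(-1) mod 18 = 11, M2^(-1) mod 5 = 2
x = 3*5*11 + 0*18*2 = 165
165 mod 90 = 75
Check: 75 mod 18 = 3 ✓, 75 mod 5 = 0 ✓

x ≡ 75 (mod 90)


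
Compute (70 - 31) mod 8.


70 - 31 = 39
39 mod 8 = 7


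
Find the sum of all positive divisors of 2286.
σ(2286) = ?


Divisors of 2286: 1, 2, 3, 6, 9, 18, 127, 254, 381, 762, 1143, 2286
Sum = 1 + 2 + 3 + 6 + 9 + 18 + 127 + 254 + 381 + 762 + 1143 + 2286 = 4992

σ(2286) = 4992


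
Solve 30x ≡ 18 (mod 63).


GCD(30, 63) = 3 divides 18
Divide: 10x ≡ 6 (mod 21)
x ≡ 9 (mod 21)


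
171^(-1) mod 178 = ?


Use the extended Euclidean algorithm on (178, 171); each row r = 178*s + 171*t:
r=178, s=1, t=0
r=171, s=0, t=1
q=1: r=7, s=1, t=-1   [178*(1) + 171*(-1) = 7]
q=24: r=3, s=-24, t=25   [178*(-24) + 171*(25) = 3]
q=2: r=1, s=49, t=-51   [178*(49) + 171*(-51) = 1]
q=3: r=0, s=-171, t=178   [178*(-171) + 171*(178) = 0]
GCD = 1 with t = -51, so 171*(-51) ≡ 1 (mod 178)
Inverse = -51 mod 178 = 127
Check: 171 * 127 = 21717 ≡ 1 (mod 178)

171^(-1) ≡ 127 (mod 178)


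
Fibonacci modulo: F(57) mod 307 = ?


F(k) mod 307 for k=1..57:
1, 1, 2, 3, 5, 8, 13, 21, 34, 55, 89, 144, 233, 70, 303, 66, 62, 128, 190, 11, 201, 212, 106, 11, 117, 128, 245, 66, 4, 70, 74, 144, 218, 55, 273, 21, 294, 8, 302, 3, 305, 1, 306, 0, 306, 306, 305, 304, 302, 299, 294, 286, 273, 252, 218, 163, 74
F(57) mod 307 = 74


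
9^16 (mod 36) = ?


9^1 mod 36 = 9
9^2 mod 36 = 9
9^3 mod 36 = 9
9^4 mod 36 = 9
9^5 mod 36 = 9
9^6 mod 36 = 9
9^7 mod 36 = 9
9^8 mod 36 = 9
9^9 mod 36 = 9
9^10 mod 36 = 9
9^11 mod 36 = 9
9^12 mod 36 = 9
9^13 mod 36 = 9
9^14 mod 36 = 9
9^15 mod 36 = 9
9^16 mod 36 = 9


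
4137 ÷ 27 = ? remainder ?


4137 = 27 * 153 + 6
Check: 4131 + 6 = 4137

q = 153, r = 6


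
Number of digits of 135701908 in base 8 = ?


135701908 in base 8 = 1005522624
Number of digits = 10

10 digits (base 8)


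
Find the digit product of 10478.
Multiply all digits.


1 × 0 × 4 × 7 × 8 = 0


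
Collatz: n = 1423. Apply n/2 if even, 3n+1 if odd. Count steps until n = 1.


1423 → 4270 → 2135 → 6406 → 3203 → 9610 → 4805 → 14416 → 7208 → 3604 → 1802 → 901 → 2704 → 1352 → 676 → 338 → 169 → 508 → 254 → 127 → 382 → 191 → 574 → 287 → 862 → 431 → 1294 → 647 → 1942 → 971 → 2914 → 1457 → 4372 → 2186 → 1093 → 3280 → 1640 → 820 → 410 → 205 → 616 → 308 → 154 → 77 → 232 → 116 → 58 → 29 → 88 → 44 → 22 → 11 → 34 → 17 → 52 → 26 → 13 → 40 → 20 → 10 → 5 → 16 → 8 → 4 → 2 → 1
Total steps = 65

65 steps


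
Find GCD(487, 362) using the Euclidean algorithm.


487 = 1 * 362 + 125
362 = 2 * 125 + 112
125 = 1 * 112 + 13
112 = 8 * 13 + 8
13 = 1 * 8 + 5
8 = 1 * 5 + 3
5 = 1 * 3 + 2
3 = 1 * 2 + 1
2 = 2 * 1 + 0
GCD = 1


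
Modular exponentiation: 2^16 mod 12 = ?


2^1 mod 12 = 2
2^2 mod 12 = 4
2^3 mod 12 = 8
2^4 mod 12 = 4
2^5 mod 12 = 8
2^6 mod 12 = 4
2^7 mod 12 = 8
2^8 mod 12 = 4
2^9 mod 12 = 8
2^10 mod 12 = 4
2^11 mod 12 = 8
2^12 mod 12 = 4
2^13 mod 12 = 8
2^14 mod 12 = 4
2^15 mod 12 = 8
2^16 mod 12 = 4


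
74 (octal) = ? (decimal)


74 (base 8) = 60 (decimal)
60 (decimal) = 60 (base 10)


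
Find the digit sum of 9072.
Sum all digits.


9 + 0 + 7 + 2 = 18


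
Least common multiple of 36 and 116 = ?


GCD(36, 116) = 4
LCM = 36*116/4 = 4176/4 = 1044

LCM = 1044


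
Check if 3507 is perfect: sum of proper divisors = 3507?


Proper divisors of 3507: 1, 3, 7, 21, 167, 501, 1169
Sum = 1 + 3 + 7 + 21 + 167 + 501 + 1169 = 1869

No, 3507 is not perfect (1869 ≠ 3507)


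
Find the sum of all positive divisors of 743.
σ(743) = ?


Divisors of 743: 1, 743
Sum = 1 + 743 = 744

σ(743) = 744


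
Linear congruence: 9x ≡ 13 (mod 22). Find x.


GCD(9, 22) = 1, unique solution
a^(-1) mod 22 = 5
x = 5 * 13 mod 22 = 21

x ≡ 21 (mod 22)


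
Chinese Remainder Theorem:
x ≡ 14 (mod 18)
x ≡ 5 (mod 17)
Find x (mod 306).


M = 18*17 = 306
M1 = M/18 = 17, M2 = M/17 = 18
M1^(-1) mod 18 = 17, M2^(-1) mod 17 = 1
x = 14*17*17 + 5*18*1 = 4136
4136 mod 306 = 158
Check: 158 mod 18 = 14 ✓, 158 mod 17 = 5 ✓

x ≡ 158 (mod 306)


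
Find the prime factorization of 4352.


4352 / 2 = 2176
2176 / 2 = 1088
1088 / 2 = 544
544 / 2 = 272
272 / 2 = 136
136 / 2 = 68
68 / 2 = 34
34 / 2 = 17
17 / 17 = 1
4352 = 2^8 × 17


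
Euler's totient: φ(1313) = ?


1313 = 13 × 101
Prime factors: 13, 101
φ(1313) = 1313 × (1-1/13) × (1-1/101)
= 1313 × 12/13 × 100/101 = 1200

φ(1313) = 1200


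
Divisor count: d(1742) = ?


1742 = 2^1 × 13^1 × 67^1
d(1742) = (1+1) × (1+1) × (1+1) = 8

8 divisors


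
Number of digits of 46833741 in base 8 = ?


46833741 in base 8 = 262520115
Number of digits = 9

9 digits (base 8)


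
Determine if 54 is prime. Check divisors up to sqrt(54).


54 / 2 = 27 (exact division)
54 is NOT prime.

No, 54 is not prime


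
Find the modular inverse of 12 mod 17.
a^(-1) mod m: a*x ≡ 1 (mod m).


Use the extended Euclidean algorithm on (17, 12); each row r = 17*s + 12*t:
r=17, s=1, t=0
r=12, s=0, t=1
q=1: r=5, s=1, t=-1   [17*(1) + 12*(-1) = 5]
q=2: r=2, s=-2, t=3   [17*(-2) + 12*(3) = 2]
q=2: r=1, s=5, t=-7   [17*(5) + 12*(-7) = 1]
q=2: r=0, s=-12, t=17   [17*(-12) + 12*(17) = 0]
GCD = 1 with t = -7, so 12*(-7) ≡ 1 (mod 17)
Inverse = -7 mod 17 = 10
Check: 12 * 10 = 120 ≡ 1 (mod 17)

12^(-1) ≡ 10 (mod 17)


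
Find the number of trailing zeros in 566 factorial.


floor(566/5) = 113
floor(566/25) = 22
floor(566/125) = 4
Total = 139

139 trailing zeros


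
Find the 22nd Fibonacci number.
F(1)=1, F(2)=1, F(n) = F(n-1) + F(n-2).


Sequence: 1, 1, 2, 3, 5, 8, 13, 21, 34, 55, 89, 144, 233, 377, 610, 987, 1597, 2584, 4181, 6765, 10946, 17711
F(22) = 17711


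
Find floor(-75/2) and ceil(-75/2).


-75/2 = -37.5000
floor = -38
ceil = -37

floor = -38, ceil = -37


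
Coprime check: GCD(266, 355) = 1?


Euclidean algorithm:
355 = 1 * 266 + 89
266 = 2 * 89 + 88
89 = 1 * 88 + 1
88 = 88 * 1 + 0
GCD(266, 355) = 1

Yes, coprime (GCD = 1)


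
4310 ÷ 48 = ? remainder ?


4310 = 48 * 89 + 38
Check: 4272 + 38 = 4310

q = 89, r = 38


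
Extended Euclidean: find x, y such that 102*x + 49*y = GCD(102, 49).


Tabular extended Euclidean (each row: r = 102*s + 49*t):
r=102, s=1, t=0
r=49, s=0, t=1
q=2: r=4, s=1, t=-2   [102*(1) + 49*(-2) = 4]
q=12: r=1, s=-12, t=25   [102*(-12) + 49*(25) = 1]
q=4: r=0, s=49, t=-102   [102*(49) + 49*(-102) = 0]
GCD = 1; from the row with r=1: x=-12, y=25
Check: 102*(-12) + 49*(25) = -1224 + 1225 = 1

GCD = 1, x = -12, y = 25


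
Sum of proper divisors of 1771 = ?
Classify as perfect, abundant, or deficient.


Proper divisors: 1, 7, 11, 23, 77, 161, 253
Sum = 1 + 7 + 11 + 23 + 77 + 161 + 253 = 533
533 < 1771 → deficient

s(1771) = 533 (deficient)


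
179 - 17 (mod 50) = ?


179 - 17 = 162
162 mod 50 = 12


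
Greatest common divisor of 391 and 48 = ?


391 = 8 * 48 + 7
48 = 6 * 7 + 6
7 = 1 * 6 + 1
6 = 6 * 1 + 0
GCD = 1


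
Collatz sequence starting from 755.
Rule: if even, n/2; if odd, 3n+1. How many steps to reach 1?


755 → 2266 → 1133 → 3400 → 1700 → 850 → 425 → 1276 → 638 → 319 → 958 → 479 → 1438 → 719 → 2158 → 1079 → 3238 → 1619 → 4858 → 2429 → 7288 → 3644 → 1822 → 911 → 2734 → 1367 → 4102 → 2051 → 6154 → 3077 → 9232 → 4616 → 2308 → 1154 → 577 → 1732 → 866 → 433 → 1300 → 650 → 325 → 976 → 488 → 244 → 122 → 61 → 184 → 92 → 46 → 23 → 70 → 35 → 106 → 53 → 160 → 80 → 40 → 20 → 10 → 5 → 16 → 8 → 4 → 2 → 1
Total steps = 64

64 steps


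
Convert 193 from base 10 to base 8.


193 (base 10) = 193 (decimal)
193 (decimal) = 301 (base 8)


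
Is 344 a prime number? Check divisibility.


344 / 2 = 172 (exact division)
344 is NOT prime.

No, 344 is not prime


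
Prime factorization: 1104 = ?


1104 / 2 = 552
552 / 2 = 276
276 / 2 = 138
138 / 2 = 69
69 / 3 = 23
23 / 23 = 1
1104 = 2^4 × 3 × 23


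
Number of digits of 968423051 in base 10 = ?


968423051 has 9 digits in base 10
floor(log10(968423051)) + 1 = floor(8.9861) + 1 = 9

9 digits (base 10)


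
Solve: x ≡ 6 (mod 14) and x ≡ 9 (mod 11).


M = 14*11 = 154
M1 = M/14 = 11, M2 = M/11 = 14
M1^(-1) mod 14 = 9, M2^(-1) mod 11 = 4
x = 6*11*9 + 9*14*4 = 1098
1098 mod 154 = 20
Check: 20 mod 14 = 6 ✓, 20 mod 11 = 9 ✓

x ≡ 20 (mod 154)


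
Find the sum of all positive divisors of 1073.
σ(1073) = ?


Divisors of 1073: 1, 29, 37, 1073
Sum = 1 + 29 + 37 + 1073 = 1140

σ(1073) = 1140


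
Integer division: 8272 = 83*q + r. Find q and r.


8272 = 83 * 99 + 55
Check: 8217 + 55 = 8272

q = 99, r = 55


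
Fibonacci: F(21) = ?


Sequence: 1, 1, 2, 3, 5, 8, 13, 21, 34, 55, 89, 144, 233, 377, 610, 987, 1597, 2584, 4181, 6765, 10946
F(21) = 10946


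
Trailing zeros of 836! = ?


floor(836/5) = 167
floor(836/25) = 33
floor(836/125) = 6
floor(836/625) = 1
Total = 207

207 trailing zeros


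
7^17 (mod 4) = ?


7^1 mod 4 = 3
7^2 mod 4 = 1
7^3 mod 4 = 3
7^4 mod 4 = 1
7^5 mod 4 = 3
7^6 mod 4 = 1
7^7 mod 4 = 3
7^8 mod 4 = 1
7^9 mod 4 = 3
7^10 mod 4 = 1
7^11 mod 4 = 3
7^12 mod 4 = 1
7^13 mod 4 = 3
7^14 mod 4 = 1
7^15 mod 4 = 3
7^16 mod 4 = 1
7^17 mod 4 = 3


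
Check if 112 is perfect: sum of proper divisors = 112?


Proper divisors of 112: 1, 2, 4, 7, 8, 14, 16, 28, 56
Sum = 1 + 2 + 4 + 7 + 8 + 14 + 16 + 28 + 56 = 136

No, 112 is not perfect (136 ≠ 112)


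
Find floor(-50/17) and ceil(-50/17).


-50/17 = -2.9412
floor = -3
ceil = -2

floor = -3, ceil = -2


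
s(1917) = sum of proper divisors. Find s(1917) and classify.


Proper divisors: 1, 3, 9, 27, 71, 213, 639
Sum = 1 + 3 + 9 + 27 + 71 + 213 + 639 = 963
963 < 1917 → deficient

s(1917) = 963 (deficient)


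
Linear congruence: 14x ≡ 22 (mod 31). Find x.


GCD(14, 31) = 1, unique solution
a^(-1) mod 31 = 20
x = 20 * 22 mod 31 = 6

x ≡ 6 (mod 31)


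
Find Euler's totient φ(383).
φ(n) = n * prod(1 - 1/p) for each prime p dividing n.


383 = 383
Prime factors: 383
φ(383) = 383 × (1-1/383)
= 383 × 382/383 = 382

φ(383) = 382


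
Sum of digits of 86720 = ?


8 + 6 + 7 + 2 + 0 = 23


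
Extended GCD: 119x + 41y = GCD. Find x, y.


Tabular extended Euclidean (each row: r = 119*s + 41*t):
r=119, s=1, t=0
r=41, s=0, t=1
q=2: r=37, s=1, t=-2   [119*(1) + 41*(-2) = 37]
q=1: r=4, s=-1, t=3   [119*(-1) + 41*(3) = 4]
q=9: r=1, s=10, t=-29   [119*(10) + 41*(-29) = 1]
q=4: r=0, s=-41, t=119   [119*(-41) + 41*(119) = 0]
GCD = 1; from the row with r=1: x=10, y=-29
Check: 119*(10) + 41*(-29) = 1190 - 1189 = 1

GCD = 1, x = 10, y = -29


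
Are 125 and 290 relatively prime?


Euclidean algorithm:
290 = 2 * 125 + 40
125 = 3 * 40 + 5
40 = 8 * 5 + 0
GCD(125, 290) = 5

No, not coprime (GCD = 5)


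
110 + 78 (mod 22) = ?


110 + 78 = 188
188 mod 22 = 12


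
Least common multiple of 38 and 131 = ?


GCD(38, 131) = 1
LCM = 38*131/1 = 4978/1 = 4978

LCM = 4978


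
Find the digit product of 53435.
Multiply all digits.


5 × 3 × 4 × 3 × 5 = 900


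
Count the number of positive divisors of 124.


124 = 2^2 × 31^1
d(124) = (2+1) × (1+1) = 6

6 divisors


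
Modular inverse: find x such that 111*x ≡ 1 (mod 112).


Use the extended Euclidean algorithm on (112, 111); each row r = 112*s + 111*t:
r=112, s=1, t=0
r=111, s=0, t=1
q=1: r=1, s=1, t=-1   [112*(1) + 111*(-1) = 1]
q=111: r=0, s=-111, t=112   [112*(-111) + 111*(112) = 0]
GCD = 1 with t = -1, so 111*(-1) ≡ 1 (mod 112)
Inverse = -1 mod 112 = 111
Check: 111 * 111 = 12321 ≡ 1 (mod 112)

111^(-1) ≡ 111 (mod 112)


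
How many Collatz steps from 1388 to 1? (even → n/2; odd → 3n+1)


1388 → 694 → 347 → 1042 → 521 → 1564 → 782 → 391 → 1174 → 587 → 1762 → 881 → 2644 → 1322 → 661 → 1984 → 992 → 496 → 248 → 124 → 62 → 31 → 94 → 47 → 142 → 71 → 214 → 107 → 322 → 161 → 484 → 242 → 121 → 364 → 182 → 91 → 274 → 137 → 412 → 206 → 103 → 310 → 155 → 466 → 233 → 700 → 350 → 175 → 526 → 263 → 790 → 395 → 1186 → 593 → 1780 → 890 → 445 → 1336 → 668 → 334 → 167 → 502 → 251 → 754 → 377 → 1132 → 566 → 283 → 850 → 425 → 1276 → 638 → 319 → 958 → 479 → 1438 → 719 → 2158 → 1079 → 3238 → 1619 → 4858 → 2429 → 7288 → 3644 → 1822 → 911 → 2734 → 1367 → 4102 → 2051 → 6154 → 3077 → 9232 → 4616 → 2308 → 1154 → 577 → 1732 → 866 → 433 → 1300 → 650 → 325 → 976 → 488 → 244 → 122 → 61 → 184 → 92 → 46 → 23 → 70 → 35 → 106 → 53 → 160 → 80 → 40 → 20 → 10 → 5 → 16 → 8 → 4 → 2 → 1
Total steps = 127

127 steps


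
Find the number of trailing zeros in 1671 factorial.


floor(1671/5) = 334
floor(1671/25) = 66
floor(1671/125) = 13
floor(1671/625) = 2
Total = 415

415 trailing zeros


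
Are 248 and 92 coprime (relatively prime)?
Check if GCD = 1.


Euclidean algorithm:
248 = 2 * 92 + 64
92 = 1 * 64 + 28
64 = 2 * 28 + 8
28 = 3 * 8 + 4
8 = 2 * 4 + 0
GCD(248, 92) = 4

No, not coprime (GCD = 4)


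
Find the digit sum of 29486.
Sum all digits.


2 + 9 + 4 + 8 + 6 = 29


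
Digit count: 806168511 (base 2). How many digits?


806168511 in base 2 = 110000000011010010011110111111
Number of digits = 30

30 digits (base 2)


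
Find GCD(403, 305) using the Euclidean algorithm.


403 = 1 * 305 + 98
305 = 3 * 98 + 11
98 = 8 * 11 + 10
11 = 1 * 10 + 1
10 = 10 * 1 + 0
GCD = 1


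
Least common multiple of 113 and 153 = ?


GCD(113, 153) = 1
LCM = 113*153/1 = 17289/1 = 17289

LCM = 17289


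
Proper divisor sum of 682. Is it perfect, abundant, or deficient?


Proper divisors: 1, 2, 11, 22, 31, 62, 341
Sum = 1 + 2 + 11 + 22 + 31 + 62 + 341 = 470
470 < 682 → deficient

s(682) = 470 (deficient)
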